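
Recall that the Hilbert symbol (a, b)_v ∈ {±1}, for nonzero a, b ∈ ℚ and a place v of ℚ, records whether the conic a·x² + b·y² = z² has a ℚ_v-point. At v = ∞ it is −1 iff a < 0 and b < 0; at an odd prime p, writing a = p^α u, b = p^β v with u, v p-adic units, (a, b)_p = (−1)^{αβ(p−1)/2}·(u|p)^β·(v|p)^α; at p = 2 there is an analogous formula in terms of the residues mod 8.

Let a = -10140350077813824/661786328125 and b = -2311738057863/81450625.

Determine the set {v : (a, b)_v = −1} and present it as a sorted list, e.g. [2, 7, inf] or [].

[11, 13, 17, inf]

Mod squares: a ≡ -7293, b ≡ -663. Check v ∈ {∞, 2, 3, 5, 11, 13, 17, 19}.
v=13: a=13^-1·(≡6), b=13^1·(≡1) mod 13; (6|13)=-1, (1|13)=+1; (−1)^{-1·1·6}·(-1)^1·(+1)^-1 = -1.
v=11: a=11^1·(≡10), b=11^0·(≡10) mod 11; (10|11)=-1, (10|11)=-1; (−1)^{1·0·5}·(-1)^0·(-1)^1 = -1.
v=∞: -7293 < 0 and -663 < 0  ⇒  (a,b)_∞ = -1.
v=17: a=17^1·(≡16), b=17^1·(≡5) mod 17; (16|17)=+1, (5|17)=-1; (−1)^{1·1·8}·(+1)^1·(-1)^1 = -1.
v=19: a=19^-4·(≡3), b=19^-4·(≡10) mod 19; (3|19)=-1, (10|19)=-1; (−1)^{-4·-4·9}·(-1)^-4·(-1)^-4 = +1.
v=2: v_2(a)=6, v_2(b)=0; units ≡ 3, 1 (mod 8); ε·ε+αω+βω = 1·0+6·0+0·1 ≡ 0  ⇒  (a,b)_2 = +1.
v=3: a=3^25·(≡2), b=3^21·(≡1) mod 3; (2|3)=-1, (1|3)=+1; (−1)^{25·21·1}·(-1)^21·(+1)^25 = +1.
v=5: a=5^-8·(≡2), b=5^-4·(≡2) mod 5; (2|5)=-1, (2|5)=-1; (−1)^{-8·-4·2}·(-1)^-4·(-1)^-8 = +1.
Ram(-7293, -663) = {11, 13, 17, ∞}; no ℚ_11-point on the conic.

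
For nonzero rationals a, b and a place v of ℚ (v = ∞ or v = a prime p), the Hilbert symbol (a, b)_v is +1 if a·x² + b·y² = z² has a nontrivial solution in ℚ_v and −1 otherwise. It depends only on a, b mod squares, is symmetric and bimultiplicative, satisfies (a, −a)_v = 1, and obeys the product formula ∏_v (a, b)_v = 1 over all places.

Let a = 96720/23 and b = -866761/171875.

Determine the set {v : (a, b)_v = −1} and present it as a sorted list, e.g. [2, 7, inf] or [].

(a, b) ≡ (139035, -11) mod (ℚ^×)²; places V = {2, 3, 5, 7, 11, 13, 19, 23, 31, ∞}.
(a,b)_7: α=0, u≡4; β=4, v≡6 (mod 7); (4|7)=+1, (6|7)=-1; sign (−1)^0·+1^4·-1^0 = +1.
(a,b)_19: α=0, u≡12; β=2, v≡12 (mod 19); (12|19)=-1, (12|19)=-1; sign (−1)^0·-1^2·-1^0 = +1.
(a,b)_13: α=1, u≡3; β=0, v≡7 (mod 13); (3|13)=+1, (7|13)=-1; sign (−1)^0·+1^0·-1^1 = -1.
(a,b)_5: α=1, u≡3; β=-6, v≡4 (mod 5); (3|5)=-1, (4|5)=+1; sign (−1)^0·-1^-6·+1^1 = +1.
(a,b)_2: α=4, β=0; u≡3, v≡5 (mod 8); ε(u)ε(v)=1·0, αω(v)=4·1, βω(u)=0·1; sum ≡ 0  ⇒  +1.
(a,b)_31: α=1, u≡13; β=0, v≡14 (mod 31); (13|31)=-1, (14|31)=+1; sign (−1)^0·-1^0·+1^1 = +1.
(a,b)_11: α=0, u≡8; β=-1, v≡10 (mod 11); (8|11)=-1, (10|11)=-1; sign (−1)^0·-1^-1·-1^0 = -1.
(a,b)_∞: sgn(139035)=+, sgn(-11)=−, so +1.
(a,b)_3: α=1, u≡1; β=0, v≡1 (mod 3); (1|3)=+1, (1|3)=+1; sign (−1)^0·+1^0·+1^1 = +1.
(a,b)_23: α=-1, u≡5; β=0, v≡13 (mod 23); (5|23)=-1, (13|23)=+1; sign (−1)^0·-1^0·+1^-1 = +1.
Ram(139035, -11) = {11, 13}; no ℚ_11-point on the conic.

[11, 13]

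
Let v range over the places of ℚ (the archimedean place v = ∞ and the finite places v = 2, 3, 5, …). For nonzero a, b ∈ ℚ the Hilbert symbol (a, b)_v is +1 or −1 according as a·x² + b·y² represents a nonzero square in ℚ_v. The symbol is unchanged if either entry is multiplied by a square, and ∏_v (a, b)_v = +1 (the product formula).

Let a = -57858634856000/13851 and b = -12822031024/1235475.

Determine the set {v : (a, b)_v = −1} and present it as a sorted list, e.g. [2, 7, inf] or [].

Mod squares: a ≡ -3515, b ≡ -8569. Check v ∈ {∞, 2, 3, 5, 11, 17, 19, 31, 37, 41, 43}.
v=2: v_2(a)=6, v_2(b)=4; units ≡ 5, 7 (mod 8); ε·ε+αω+βω = 0·1+6·0+4·1 ≡ 0  ⇒  (a,b)_2 = +1.
v=17: a=17^0·(≡2), b=17^-2·(≡2) mod 17; (2|17)=+1, (2|17)=+1; (−1)^{0·-2·8}·(+1)^-2·(+1)^0 = +1.
v=41: a=41^2·(≡15), b=41^1·(≡39) mod 41; (15|41)=-1, (39|41)=+1; (−1)^{2·1·20}·(-1)^1·(+1)^2 = -1.
v=11: a=11^2·(≡4), b=11^1·(≡6) mod 11; (4|11)=+1, (6|11)=-1; (−1)^{2·1·5}·(+1)^1·(-1)^2 = +1.
v=5: a=5^3·(≡2), b=5^-2·(≡4) mod 5; (2|5)=-1, (4|5)=+1; (−1)^{3·-2·2}·(-1)^-2·(+1)^3 = +1.
v=∞: -3515 < 0 and -8569 < 0  ⇒  (a,b)_∞ = -1.
v=43: a=43^0·(≡9), b=43^2·(≡9) mod 43; (9|43)=+1, (9|43)=+1; (−1)^{0·2·21}·(+1)^2·(+1)^0 = +1.
v=37: a=37^1·(≡33), b=37^0·(≡23) mod 37; (33|37)=+1, (23|37)=-1; (−1)^{1·0·18}·(+1)^0·(-1)^1 = -1.
v=3: a=3^-6·(≡1), b=3^-2·(≡2) mod 3; (1|3)=+1, (2|3)=-1; (−1)^{-6·-2·1}·(+1)^-2·(-1)^-6 = +1.
v=31: a=31^2·(≡20), b=31^2·(≡16) mod 31; (20|31)=+1, (16|31)=+1; (−1)^{2·2·15}·(+1)^2·(+1)^2 = +1.
v=19: a=19^-1·(≡4), b=19^-1·(≡16) mod 19; (4|19)=+1, (16|19)=+1; (−1)^{-1·-1·9}·(+1)^-1·(+1)^-1 = -1.
(-3515, -8569 / ℚ) ramifies at {19, 37, 41, ∞}: a division algebra.

[19, 37, 41, inf]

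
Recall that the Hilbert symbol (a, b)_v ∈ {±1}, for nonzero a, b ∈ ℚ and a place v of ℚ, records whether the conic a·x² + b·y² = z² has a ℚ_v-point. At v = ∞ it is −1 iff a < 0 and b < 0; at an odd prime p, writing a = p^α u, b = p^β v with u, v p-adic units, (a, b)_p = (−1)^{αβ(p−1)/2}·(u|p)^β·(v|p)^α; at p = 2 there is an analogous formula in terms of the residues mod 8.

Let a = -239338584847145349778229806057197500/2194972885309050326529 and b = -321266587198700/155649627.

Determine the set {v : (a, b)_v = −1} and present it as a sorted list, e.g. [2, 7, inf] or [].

(a, b) ≡ (-4199, -3187041) mod (ℚ^×)²; places V = {2, 3, 5, 7, 11, 13, 17, 19, 23, 37, 43, 47, ∞}.
(a,b)_37: α=4, u≡17; β=2, v≡21 (mod 37); (17|37)=-1, (21|37)=+1; sign (−1)^0·-1^2·+1^4 = +1.
(a,b)_2: α=2, β=2; u≡1, v≡7 (mod 8); ε(u)ε(v)=0·1, αω(v)=2·0, βω(u)=2·0; sum ≡ 0  ⇒  +1.
(a,b)_23: α=2, u≡5; β=1, v≡13 (mod 23); (5|23)=-1, (13|23)=+1; sign (−1)^0·-1^1·+1^2 = -1.
(a,b)_17: α=3, u≡15; β=1, v≡5 (mod 17); (15|17)=+1, (5|17)=-1; sign (−1)^0·+1^1·-1^3 = -1.
(a,b)_7: α=-18, u≡2; β=-8, v≡3 (mod 7); (2|7)=+1, (3|7)=-1; sign (−1)^0·+1^-8·-1^-18 = +1.
(a,b)_13: α=3, u≡8; β=1, v≡12 (mod 13); (8|13)=-1, (12|13)=+1; sign (−1)^0·-1^1·+1^3 = -1.
(a,b)_3: α=-6, u≡1; β=-3, v≡1 (mod 3); (1|3)=+1, (1|3)=+1; sign (−1)^0·+1^-3·+1^-6 = +1.
(a,b)_43: α=-2, u≡24; β=0, v≡22 (mod 43); (24|43)=+1, (22|43)=-1; sign (−1)^0·+1^0·-1^-2 = +1.
(a,b)_47: α=6, u≡22; β=2, v≡23 (mod 47); (22|47)=-1, (23|47)=-1; sign (−1)^0·-1^2·-1^6 = +1.
(a,b)_11: α=2, u≡5; β=1, v≡3 (mod 11); (5|11)=+1, (3|11)=+1; sign (−1)^0·+1^1·+1^2 = +1.
(a,b)_∞: sgn(-4199)=−, sgn(-3187041)=−, so -1.
(a,b)_5: α=4, u≡1; β=2, v≡1 (mod 5); (1|5)=+1, (1|5)=+1; sign (−1)^0·+1^2·+1^4 = +1.
(a,b)_19: α=3, u≡6; β=1, v≡2 (mod 19); (6|19)=+1, (2|19)=-1; sign (−1)^1·+1^1·-1^3 = +1.
(-4199, -3187041 / ℚ) ramifies at {13, 17, 23, ∞}: a division algebra.

[13, 17, 23, inf]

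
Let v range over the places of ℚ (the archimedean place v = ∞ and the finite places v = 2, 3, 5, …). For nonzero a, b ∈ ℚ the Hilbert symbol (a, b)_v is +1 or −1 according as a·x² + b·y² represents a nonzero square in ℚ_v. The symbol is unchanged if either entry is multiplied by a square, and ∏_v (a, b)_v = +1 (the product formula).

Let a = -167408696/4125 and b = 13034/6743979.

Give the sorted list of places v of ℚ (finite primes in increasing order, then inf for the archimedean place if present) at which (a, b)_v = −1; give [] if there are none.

[2, 7, 11, 19]

(a, b) ≡ (-2310, 2926) mod (ℚ^×)²; places V = {2, 3, 5, 7, 11, 13, 19, 29, ∞}.
(a,b)_7: α=3, u≡5; β=3, v≡6 (mod 7); (5|7)=-1, (6|7)=-1; sign (−1)^1·-1^3·-1^3 = -1.
(a,b)_13: α=2, u≡4; β=0, v≡1 (mod 13); (4|13)=+1, (1|13)=+1; sign (−1)^0·+1^0·+1^2 = +1.
(a,b)_3: α=-1, u≡1; β=-6, v≡1 (mod 3); (1|3)=+1, (1|3)=+1; sign (−1)^0·+1^-6·+1^-1 = +1.
(a,b)_5: α=-3, u≡3; β=0, v≡1 (mod 5); (3|5)=-1, (1|5)=+1; sign (−1)^0·-1^0·+1^-3 = +1.
(a,b)_19: α=2, u≡8; β=1, v≡8 (mod 19); (8|19)=-1, (8|19)=-1; sign (−1)^0·-1^1·-1^2 = -1.
(a,b)_11: α=-1, u≡7; β=-1, v≡8 (mod 11); (7|11)=-1, (8|11)=-1; sign (−1)^1·-1^-1·-1^-1 = -1.
(a,b)_2: α=3, β=1; u≡5, v≡7 (mod 8); ε(u)ε(v)=0·1, αω(v)=3·0, βω(u)=1·1; sum ≡ 1  ⇒  -1.
(a,b)_∞: sgn(-2310)=−, sgn(2926)=+, so +1.
(a,b)_29: α=0, u≡18; β=-2, v≡26 (mod 29); (18|29)=-1, (26|29)=-1; sign (−1)^0·-1^-2·-1^0 = +1.
(-2310, 2926 / ℚ) ramifies at {2, 7, 11, 19}: a division algebra.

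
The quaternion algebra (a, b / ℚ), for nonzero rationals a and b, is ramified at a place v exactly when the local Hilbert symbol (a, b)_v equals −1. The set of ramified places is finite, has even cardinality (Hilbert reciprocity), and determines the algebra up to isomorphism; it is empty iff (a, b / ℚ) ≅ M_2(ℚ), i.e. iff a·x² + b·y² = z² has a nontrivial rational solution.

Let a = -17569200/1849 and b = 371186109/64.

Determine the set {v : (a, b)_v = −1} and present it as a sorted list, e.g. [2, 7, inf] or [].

(a, b) ≡ (-3, 142709) mod (ℚ^×)²; places V = {2, 3, 5, 7, 11, 17, 19, 29, 37, 43, ∞}.
(a,b)_3: α=1, u≡2; β=2, v≡2 (mod 3); (2|3)=-1, (2|3)=-1; sign (−1)^0·-1^2·-1^1 = -1.
(a,b)_37: α=0, u≡9; β=1, v≡16 (mod 37); (9|37)=+1, (16|37)=+1; sign (−1)^0·+1^1·+1^0 = +1.
(a,b)_2: α=4, β=-6; u≡5, v≡5 (mod 8); ε(u)ε(v)=0·0, αω(v)=4·1, βω(u)=-6·1; sum ≡ 0  ⇒  +1.
(a,b)_19: α=0, u≡4; β=1, v≡1 (mod 19); (4|19)=+1, (1|19)=+1; sign (−1)^0·+1^1·+1^0 = +1.
(a,b)_43: α=-2, u≡41; β=0, v≡35 (mod 43); (41|43)=+1, (35|43)=+1; sign (−1)^0·+1^0·+1^-2 = +1.
(a,b)_7: α=0, u≡2; β=1, v≡5 (mod 7); (2|7)=+1, (5|7)=-1; sign (−1)^0·+1^1·-1^0 = +1.
(a,b)_17: α=0, u≡10; β=2, v≡5 (mod 17); (10|17)=-1, (5|17)=-1; sign (−1)^0·-1^2·-1^0 = +1.
(a,b)_11: α=4, u≡10; β=0, v≡7 (mod 11); (10|11)=-1, (7|11)=-1; sign (−1)^0·-1^0·-1^4 = +1.
(a,b)_29: α=0, u≡2; β=1, v≡28 (mod 29); (2|29)=-1, (28|29)=+1; sign (−1)^0·-1^1·+1^0 = -1.
(a,b)_∞: sgn(-3)=−, sgn(142709)=+, so +1.
(a,b)_5: α=2, u≡3; β=0, v≡1 (mod 5); (3|5)=-1, (1|5)=+1; sign (−1)^0·-1^0·+1^2 = +1.
(-3, 142709 / ℚ) ramifies at {3, 29}: a division algebra.

[3, 29]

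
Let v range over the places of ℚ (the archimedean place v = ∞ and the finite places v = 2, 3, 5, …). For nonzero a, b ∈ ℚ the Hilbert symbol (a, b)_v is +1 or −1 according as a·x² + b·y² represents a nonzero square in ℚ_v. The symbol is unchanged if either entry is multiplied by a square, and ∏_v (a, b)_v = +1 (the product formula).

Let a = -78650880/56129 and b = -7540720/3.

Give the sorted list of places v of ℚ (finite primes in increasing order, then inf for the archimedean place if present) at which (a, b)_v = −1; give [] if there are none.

(a, b) ≡ (-257070, -11685) mod (ℚ^×)²; places V = {2, 3, 5, 7, 11, 19, 37, 41, ∞}.
(a,b)_∞: sgn(-257070)=−, sgn(-11685)=−, so -1.
(a,b)_37: α=-2, u≡5; β=0, v≡34 (mod 37); (5|37)=-1, (34|37)=+1; sign (−1)^0·-1^0·+1^-2 = +1.
(a,b)_3: α=1, u≡2; β=-1, v≡2 (mod 3); (2|3)=-1, (2|3)=-1; sign (−1)^1·-1^-1·-1^1 = -1.
(a,b)_19: α=1, u≡16; β=1, v≡10 (mod 19); (16|19)=+1, (10|19)=-1; sign (−1)^1·+1^1·-1^1 = +1.
(a,b)_5: α=1, u≡1; β=1, v≡2 (mod 5); (1|5)=+1, (2|5)=-1; sign (−1)^0·+1^1·-1^1 = -1.
(a,b)_11: α=1, u≡9; β=2, v≡2 (mod 11); (9|11)=+1, (2|11)=-1; sign (−1)^0·+1^2·-1^1 = -1.
(a,b)_41: α=-1, u≡15; β=1, v≡2 (mod 41); (15|41)=-1, (2|41)=+1; sign (−1)^0·-1^1·+1^-1 = -1.
(a,b)_7: α=2, u≡5; β=0, v≡3 (mod 7); (5|7)=-1, (3|7)=-1; sign (−1)^0·-1^0·-1^2 = +1.
(a,b)_2: α=9, β=4; u≡1, v≡3 (mod 8); ε(u)ε(v)=0·1, αω(v)=9·1, βω(u)=4·0; sum ≡ 1  ⇒  -1.
(-257070, -11685 / ℚ) ramifies at {2, 3, 5, 11, 41, ∞}: a division algebra.

[2, 3, 5, 11, 41, inf]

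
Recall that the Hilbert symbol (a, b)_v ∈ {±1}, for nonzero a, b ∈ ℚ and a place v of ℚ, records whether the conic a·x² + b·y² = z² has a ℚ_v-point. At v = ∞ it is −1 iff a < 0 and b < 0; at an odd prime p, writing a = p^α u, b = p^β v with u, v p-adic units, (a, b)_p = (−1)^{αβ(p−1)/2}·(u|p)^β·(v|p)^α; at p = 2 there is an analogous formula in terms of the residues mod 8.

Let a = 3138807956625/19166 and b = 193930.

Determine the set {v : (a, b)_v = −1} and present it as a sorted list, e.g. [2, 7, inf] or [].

[2, 5, 41, 43]

Mod squares: a ≡ 960190, b ≡ 193930. Check v ∈ {∞, 2, 3, 5, 7, 11, 29, 37, 41, 43}.
v=11: a=11^3·(≡5), b=11^1·(≡8) mod 11; (5|11)=+1, (8|11)=-1; (−1)^{3·1·5}·(+1)^1·(-1)^3 = +1.
v=7: a=7^-1·(≡5), b=7^0·(≡2) mod 7; (5|7)=-1, (2|7)=+1; (−1)^{-1·0·3}·(-1)^0·(+1)^-1 = +1.
v=41: a=41^2·(≡19), b=41^1·(≡15) mod 41; (19|41)=-1, (15|41)=-1; (−1)^{2·1·20}·(-1)^1·(-1)^2 = -1.
v=29: a=29^1·(≡26), b=29^0·(≡7) mod 29; (26|29)=-1, (7|29)=+1; (−1)^{1·0·14}·(-1)^0·(+1)^1 = +1.
v=∞: 960190 > 0 and 193930 > 0  ⇒  (a,b)_∞ = +1.
v=43: a=43^1·(≡35), b=43^1·(≡38) mod 43; (35|43)=+1, (38|43)=+1; (−1)^{1·1·21}·(+1)^1·(+1)^1 = -1.
v=37: a=37^-2·(≡30), b=37^0·(≡13) mod 37; (30|37)=+1, (13|37)=-1; (−1)^{-2·0·18}·(+1)^0·(-1)^-2 = +1.
v=2: v_2(a)=-1, v_2(b)=1; units ≡ 7, 5 (mod 8); ε·ε+αω+βω = 1·0+-1·1+1·0 ≡ 1  ⇒  (a,b)_2 = -1.
v=5: a=5^3·(≡3), b=5^1·(≡1) mod 5; (3|5)=-1, (1|5)=+1; (−1)^{3·1·2}·(-1)^1·(+1)^3 = -1.
v=3: a=3^2·(≡1), b=3^0·(≡1) mod 3; (1|3)=+1, (1|3)=+1; (−1)^{2·0·1}·(+1)^0·(+1)^2 = +1.
Ram(960190, 193930) = {2, 5, 41, 43}; no ℚ_2-point on the conic.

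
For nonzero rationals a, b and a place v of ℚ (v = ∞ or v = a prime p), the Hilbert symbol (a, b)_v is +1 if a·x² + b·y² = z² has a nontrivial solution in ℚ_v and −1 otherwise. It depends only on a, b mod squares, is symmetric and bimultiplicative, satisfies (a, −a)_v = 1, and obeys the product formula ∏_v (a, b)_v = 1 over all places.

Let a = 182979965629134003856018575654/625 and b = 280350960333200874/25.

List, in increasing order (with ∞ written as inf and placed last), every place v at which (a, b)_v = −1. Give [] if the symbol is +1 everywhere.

[13, 17, 29, 43]

Mod squares: a ≡ 641654, b ≡ 33626. Check v ∈ {∞, 2, 3, 5, 11, 13, 17, 23, 29, 37, 43}.
v=37: a=37^3·(≡10), b=37^2·(≡21) mod 37; (10|37)=+1, (21|37)=+1; (−1)^{3·2·18}·(+1)^2·(+1)^3 = +1.
v=13: a=13^3·(≡4), b=13^2·(≡11) mod 13; (4|13)=+1, (11|13)=-1; (−1)^{3·2·6}·(+1)^2·(-1)^3 = -1.
v=5: a=5^-4·(≡4), b=5^-2·(≡4) mod 5; (4|5)=+1, (4|5)=+1; (−1)^{-4·-2·2}·(+1)^-2·(+1)^-4 = +1.
v=23: a=23^5·(≡14), b=23^3·(≡8) mod 23; (14|23)=-1, (8|23)=+1; (−1)^{5·3·11}·(-1)^3·(+1)^5 = +1.
v=2: v_2(a)=1, v_2(b)=1; units ≡ 3, 5 (mod 8); ε·ε+αω+βω = 1·0+1·1+1·1 ≡ 0  ⇒  (a,b)_2 = +1.
v=11: a=11^2·(≡10), b=11^0·(≡6) mod 11; (10|11)=-1, (6|11)=-1; (−1)^{2·0·5}·(-1)^0·(-1)^2 = +1.
v=43: a=43^2·(≡32), b=43^1·(≡26) mod 43; (32|43)=-1, (26|43)=-1; (−1)^{2·1·21}·(-1)^1·(-1)^2 = -1.
v=17: a=17^2·(≡3), b=17^1·(≡7) mod 17; (3|17)=-1, (7|17)=-1; (−1)^{2·1·8}·(-1)^1·(-1)^2 = -1.
v=∞: 641654 > 0 and 33626 > 0  ⇒  (a,b)_∞ = +1.
v=3: a=3^4·(≡2), b=3^4·(≡2) mod 3; (2|3)=-1, (2|3)=-1; (−1)^{4·4·1}·(-1)^4·(-1)^4 = +1.
v=29: a=29^3·(≡13), b=29^2·(≡2) mod 29; (13|29)=+1, (2|29)=-1; (−1)^{3·2·14}·(+1)^2·(-1)^3 = -1.
Ram(641654, 33626) = {13, 17, 29, 43}; no ℚ_13-point on the conic.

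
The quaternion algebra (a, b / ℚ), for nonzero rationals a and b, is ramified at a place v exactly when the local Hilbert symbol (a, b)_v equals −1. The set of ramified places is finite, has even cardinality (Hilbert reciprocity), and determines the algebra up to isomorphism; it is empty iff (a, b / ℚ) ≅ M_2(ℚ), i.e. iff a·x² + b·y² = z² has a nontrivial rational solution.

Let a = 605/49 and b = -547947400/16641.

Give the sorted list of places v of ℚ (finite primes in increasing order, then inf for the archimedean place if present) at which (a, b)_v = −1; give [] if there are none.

(a, b) ≡ (5, -111826) mod (ℚ^×)²; places V = {2, 3, 5, 7, 11, 13, 17, 23, 43, ∞}.
(a,b)_17: α=0, u≡12; β=1, v≡15 (mod 17); (12|17)=-1, (15|17)=+1; sign (−1)^0·-1^1·+1^0 = -1.
(a,b)_11: α=2, u≡1; β=1, v≡5 (mod 11); (1|11)=+1, (5|11)=+1; sign (−1)^0·+1^1·+1^2 = +1.
(a,b)_43: α=0, u≡22; β=-2, v≡1 (mod 43); (22|43)=-1, (1|43)=+1; sign (−1)^0·-1^-2·+1^0 = +1.
(a,b)_7: α=-2, u≡3; β=2, v≡6 (mod 7); (3|7)=-1, (6|7)=-1; sign (−1)^0·-1^2·-1^-2 = +1.
(a,b)_2: α=0, β=3; u≡5, v≡7 (mod 8); ε(u)ε(v)=0·1, αω(v)=0·0, βω(u)=3·1; sum ≡ 1  ⇒  -1.
(a,b)_23: α=0, u≡10; β=1, v≡5 (mod 23); (10|23)=-1, (5|23)=-1; sign (−1)^0·-1^1·-1^0 = -1.
(a,b)_5: α=1, u≡4; β=2, v≡4 (mod 5); (4|5)=+1, (4|5)=+1; sign (−1)^0·+1^2·+1^1 = +1.
(a,b)_3: α=0, u≡2; β=-2, v≡2 (mod 3); (2|3)=-1, (2|3)=-1; sign (−1)^0·-1^-2·-1^0 = +1.
(a,b)_∞: sgn(5)=+, sgn(-111826)=−, so +1.
(a,b)_13: α=0, u≡2; β=1, v≡9 (mod 13); (2|13)=-1, (9|13)=+1; sign (−1)^0·-1^1·+1^0 = -1.
Ram(5, -111826) = {2, 13, 17, 23}; no ℚ_2-point on the conic.

[2, 13, 17, 23]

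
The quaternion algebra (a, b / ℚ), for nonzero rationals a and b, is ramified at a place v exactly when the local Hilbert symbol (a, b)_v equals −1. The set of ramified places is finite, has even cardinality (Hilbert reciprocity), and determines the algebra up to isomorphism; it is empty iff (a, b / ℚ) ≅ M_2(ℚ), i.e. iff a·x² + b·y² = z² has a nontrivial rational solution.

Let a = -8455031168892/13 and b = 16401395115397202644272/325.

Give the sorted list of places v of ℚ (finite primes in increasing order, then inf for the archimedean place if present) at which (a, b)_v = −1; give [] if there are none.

[3, 13, 31, 41]

(a, b) ≡ (-12838371, 334191) mod (ℚ^×)²; places V = {2, 3, 5, 7, 11, 13, 17, 19, 31, 37, 41, ∞}.
(a,b)_11: α=2, u≡4; β=3, v≡7 (mod 11); (4|11)=+1, (7|11)=-1; sign (−1)^0·+1^3·-1^2 = +1.
(a,b)_19: α=2, u≡9; β=3, v≡3 (mod 19); (9|19)=+1, (3|19)=-1; sign (−1)^0·+1^3·-1^2 = +1.
(a,b)_5: α=0, u≡1; β=-2, v≡4 (mod 5); (1|5)=+1, (4|5)=+1; sign (−1)^0·+1^-2·+1^0 = +1.
(a,b)_2: α=2, β=4; u≡5, v≡7 (mod 8); ε(u)ε(v)=0·1, αω(v)=2·0, βω(u)=4·1; sum ≡ 0  ⇒  +1.
(a,b)_41: α=1, u≡26; β=1, v≡5 (mod 41); (26|41)=-1, (5|41)=+1; sign (−1)^0·-1^1·+1^1 = -1.
(a,b)_7: α=3, u≡5; β=4, v≡4 (mod 7); (5|7)=-1, (4|7)=+1; sign (−1)^0·-1^4·+1^3 = +1.
(a,b)_37: α=1, u≡33; β=2, v≡27 (mod 37); (33|37)=+1, (27|37)=+1; sign (−1)^0·+1^2·+1^1 = +1.
(a,b)_3: α=1, u≡1; β=1, v≡1 (mod 3); (1|3)=+1, (1|3)=+1; sign (−1)^1·+1^1·+1^1 = -1.
(a,b)_31: α=1, u≡5; β=2, v≡22 (mod 31); (5|31)=+1, (22|31)=-1; sign (−1)^0·+1^2·-1^1 = -1.
(a,b)_13: α=-1, u≡4; β=-1, v≡7 (mod 13); (4|13)=+1, (7|13)=-1; sign (−1)^0·+1^-1·-1^-1 = -1.
(a,b)_∞: sgn(-12838371)=−, sgn(334191)=+, so +1.
(a,b)_17: α=0, u≡3; β=2, v≡5 (mod 17); (3|17)=-1, (5|17)=-1; sign (−1)^0·-1^2·-1^0 = +1.
|Ram(-12838371, 334191)| = 4, even; anisotropic at {3, 13, 31, 41}.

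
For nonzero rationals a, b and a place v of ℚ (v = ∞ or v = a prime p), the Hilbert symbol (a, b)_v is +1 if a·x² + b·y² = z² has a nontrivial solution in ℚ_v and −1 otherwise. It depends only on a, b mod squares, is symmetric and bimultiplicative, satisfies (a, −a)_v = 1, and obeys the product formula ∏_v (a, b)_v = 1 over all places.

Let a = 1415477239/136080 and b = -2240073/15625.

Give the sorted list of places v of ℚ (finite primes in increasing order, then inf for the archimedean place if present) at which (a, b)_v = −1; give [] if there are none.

(a, b) ≡ (83895, -17) mod (ℚ^×)²; places V = {2, 3, 5, 7, 11, 17, 47, ∞}.
(a,b)_17: α=1, u≡3; β=1, v≡16 (mod 17); (3|17)=-1, (16|17)=+1; sign (−1)^0·-1^1·+1^1 = -1.
(a,b)_∞: sgn(83895)=+, sgn(-17)=−, so +1.
(a,b)_5: α=-1, u≡4; β=-6, v≡2 (mod 5); (4|5)=+1, (2|5)=-1; sign (−1)^0·+1^-6·-1^-1 = -1.
(a,b)_47: α=1, u≡20; β=0, v≡40 (mod 47); (20|47)=-1, (40|47)=-1; sign (−1)^0·-1^0·-1^1 = -1.
(a,b)_2: α=-4, β=0; u≡7, v≡7 (mod 8); ε(u)ε(v)=1·1, αω(v)=-4·0, βω(u)=0·0; sum ≡ 1  ⇒  -1.
(a,b)_11: α=6, u≡4; β=4, v≡9 (mod 11); (4|11)=+1, (9|11)=+1; sign (−1)^0·+1^4·+1^6 = +1.
(a,b)_3: α=-5, u≡2; β=2, v≡1 (mod 3); (2|3)=-1, (1|3)=+1; sign (−1)^0·-1^2·+1^-5 = +1.
(a,b)_7: α=-1, u≡1; β=0, v≡4 (mod 7); (1|7)=+1, (4|7)=+1; sign (−1)^0·+1^0·+1^-1 = +1.
(83895, -17 / ℚ) ramifies at {2, 5, 17, 47}: a division algebra.

[2, 5, 17, 47]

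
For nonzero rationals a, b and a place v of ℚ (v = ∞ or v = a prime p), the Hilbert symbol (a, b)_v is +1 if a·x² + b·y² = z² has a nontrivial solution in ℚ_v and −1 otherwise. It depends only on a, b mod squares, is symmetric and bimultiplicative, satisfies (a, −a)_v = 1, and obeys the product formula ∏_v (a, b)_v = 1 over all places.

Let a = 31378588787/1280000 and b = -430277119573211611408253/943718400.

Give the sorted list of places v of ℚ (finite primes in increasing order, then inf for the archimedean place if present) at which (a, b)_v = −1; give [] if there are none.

Mod squares: a ≡ 14326, b ≡ -437. Check v ∈ {∞, 2, 3, 5, 7, 13, 19, 23, 29}.
v=7: a=7^2·(≡1), b=7^4·(≡2) mod 7; (1|7)=+1, (2|7)=+1; (−1)^{2·4·3}·(+1)^4·(+1)^2 = +1.
v=3: a=3^0·(≡1), b=3^-2·(≡1) mod 3; (1|3)=+1, (1|3)=+1; (−1)^{0·-2·1}·(+1)^-2·(+1)^0 = +1.
v=29: a=29^1·(≡1), b=29^2·(≡11) mod 29; (1|29)=+1, (11|29)=-1; (−1)^{1·2·14}·(+1)^2·(-1)^1 = -1.
v=∞: 14326 > 0 and -437 < 0  ⇒  (a,b)_∞ = +1.
v=5: a=5^-4·(≡4), b=5^-2·(≡2) mod 5; (4|5)=+1, (2|5)=-1; (−1)^{-4·-2·2}·(+1)^-2·(-1)^-4 = +1.
v=2: v_2(a)=-11, v_2(b)=-22; units ≡ 3, 3 (mod 8); ε·ε+αω+βω = 1·1+-11·1+-22·1 ≡ 0  ⇒  (a,b)_2 = +1.
v=19: a=19^1·(≡18), b=19^3·(≡18) mod 19; (18|19)=-1, (18|19)=-1; (−1)^{1·3·9}·(-1)^3·(-1)^1 = -1.
v=23: a=23^2·(≡14), b=23^5·(≡12) mod 23; (14|23)=-1, (12|23)=+1; (−1)^{2·5·11}·(-1)^5·(+1)^2 = -1.
v=13: a=13^3·(≡3), b=13^6·(≡8) mod 13; (3|13)=+1, (8|13)=-1; (−1)^{3·6·6}·(+1)^6·(-1)^3 = -1.
|Ram(14326, -437)| = 4, even; anisotropic at {13, 19, 23, 29}.

[13, 19, 23, 29]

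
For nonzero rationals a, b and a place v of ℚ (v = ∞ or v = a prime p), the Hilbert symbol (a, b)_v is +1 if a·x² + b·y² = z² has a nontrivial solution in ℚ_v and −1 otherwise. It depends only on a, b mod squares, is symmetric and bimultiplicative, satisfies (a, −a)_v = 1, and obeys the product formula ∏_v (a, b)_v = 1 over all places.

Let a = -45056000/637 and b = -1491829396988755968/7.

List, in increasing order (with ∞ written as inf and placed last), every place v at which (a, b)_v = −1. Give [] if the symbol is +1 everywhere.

[7, inf]

(a, b) ≡ (-1430, -231) mod (ℚ^×)²; places V = {2, 3, 5, 7, 11, 13, ∞}.
(a,b)_2: α=15, β=24; u≡5, v≡1 (mod 8); ε(u)ε(v)=0·0, αω(v)=15·0, βω(u)=24·1; sum ≡ 0  ⇒  +1.
(a,b)_13: α=-1, u≡5; β=2, v≡9 (mod 13); (5|13)=-1, (9|13)=+1; sign (−1)^0·-1^2·+1^-1 = +1.
(a,b)_11: α=1, u≡7; β=7, v≡3 (mod 11); (7|11)=-1, (3|11)=+1; sign (−1)^1·-1^7·+1^1 = +1.
(a,b)_7: α=-2, u≡3; β=-1, v≡4 (mod 7); (3|7)=-1, (4|7)=+1; sign (−1)^0·-1^-1·+1^-2 = -1.
(a,b)_3: α=0, u≡1; β=3, v≡1 (mod 3); (1|3)=+1, (1|3)=+1; sign (−1)^0·+1^3·+1^0 = +1.
(a,b)_5: α=3, u≡1; β=0, v≡1 (mod 5); (1|5)=+1, (1|5)=+1; sign (−1)^0·+1^0·+1^3 = +1.
(a,b)_∞: sgn(-1430)=−, sgn(-231)=−, so -1.
Ram(-1430, -231) = {7, ∞}; no ℚ_7-point on the conic.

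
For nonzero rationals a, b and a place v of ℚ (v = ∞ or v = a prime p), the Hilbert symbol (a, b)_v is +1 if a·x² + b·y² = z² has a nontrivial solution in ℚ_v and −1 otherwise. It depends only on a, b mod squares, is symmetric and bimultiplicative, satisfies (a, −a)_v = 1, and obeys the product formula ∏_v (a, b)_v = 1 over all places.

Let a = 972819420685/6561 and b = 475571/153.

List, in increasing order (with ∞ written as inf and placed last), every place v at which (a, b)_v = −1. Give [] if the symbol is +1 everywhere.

(a, b) ≡ (85, 15283) mod (ℚ^×)²; places V = {2, 3, 5, 7, 17, 23, 29, 31, ∞}.
(a,b)_17: α=3, u≡6; β=-1, v≡9 (mod 17); (6|17)=-1, (9|17)=+1; sign (−1)^0·-1^-1·+1^3 = -1.
(a,b)_∞: sgn(85)=+, sgn(15283)=+, so +1.
(a,b)_3: α=-8, u≡1; β=-2, v≡1 (mod 3); (1|3)=+1, (1|3)=+1; sign (−1)^0·+1^-2·+1^-8 = +1.
(a,b)_29: α=2, u≡27; β=1, v≡9 (mod 29); (27|29)=-1, (9|29)=+1; sign (−1)^0·-1^1·+1^2 = -1.
(a,b)_7: α=2, u≡2; β=0, v≡2 (mod 7); (2|7)=+1, (2|7)=+1; sign (−1)^0·+1^0·+1^2 = +1.
(a,b)_23: α=0, u≡2; β=2, v≡17 (mod 23); (2|23)=+1, (17|23)=-1; sign (−1)^0·+1^2·-1^0 = +1.
(a,b)_2: α=0, β=0; u≡5, v≡3 (mod 8); ε(u)ε(v)=0·1, αω(v)=0·1, βω(u)=0·1; sum ≡ 0  ⇒  +1.
(a,b)_31: α=2, u≡22; β=1, v≡2 (mod 31); (22|31)=-1, (2|31)=+1; sign (−1)^0·-1^1·+1^2 = -1.
(a,b)_5: α=1, u≡2; β=0, v≡2 (mod 5); (2|5)=-1, (2|5)=-1; sign (−1)^0·-1^0·-1^1 = -1.
Ram(85, 15283) = {5, 17, 29, 31}; no ℚ_5-point on the conic.

[5, 17, 29, 31]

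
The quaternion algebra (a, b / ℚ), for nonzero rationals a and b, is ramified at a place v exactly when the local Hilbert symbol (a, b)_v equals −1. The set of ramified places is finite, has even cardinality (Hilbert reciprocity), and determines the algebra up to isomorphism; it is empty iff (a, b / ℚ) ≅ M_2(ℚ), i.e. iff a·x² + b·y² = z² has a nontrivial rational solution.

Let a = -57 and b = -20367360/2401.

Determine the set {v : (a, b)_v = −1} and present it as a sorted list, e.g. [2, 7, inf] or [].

(a, b) ≡ (-57, -2210) mod (ℚ^×)²; places V = {2, 3, 5, 7, 13, 17, 19, ∞}.
(a,b)_5: α=0, u≡3; β=1, v≡3 (mod 5); (3|5)=-1, (3|5)=-1; sign (−1)^0·-1^1·-1^0 = -1.
(a,b)_17: α=0, u≡11; β=1, v≡3 (mod 17); (11|17)=-1, (3|17)=-1; sign (−1)^0·-1^1·-1^0 = -1.
(a,b)_13: α=0, u≡8; β=1, v≡3 (mod 13); (8|13)=-1, (3|13)=+1; sign (−1)^0·-1^1·+1^0 = -1.
(a,b)_2: α=0, β=11; u≡7, v≡7 (mod 8); ε(u)ε(v)=1·1, αω(v)=0·0, βω(u)=11·0; sum ≡ 1  ⇒  -1.
(a,b)_3: α=1, u≡2; β=2, v≡1 (mod 3); (2|3)=-1, (1|3)=+1; sign (−1)^0·-1^2·+1^1 = +1.
(a,b)_∞: sgn(-57)=−, sgn(-2210)=−, so -1.
(a,b)_7: α=0, u≡6; β=-4, v≡1 (mod 7); (6|7)=-1, (1|7)=+1; sign (−1)^0·-1^-4·+1^0 = +1.
(a,b)_19: α=1, u≡16; β=0, v≡10 (mod 19); (16|19)=+1, (10|19)=-1; sign (−1)^0·+1^0·-1^1 = -1.
(-57, -2210 / ℚ) ramifies at {2, 5, 13, 17, 19, ∞}: a division algebra.

[2, 5, 13, 17, 19, inf]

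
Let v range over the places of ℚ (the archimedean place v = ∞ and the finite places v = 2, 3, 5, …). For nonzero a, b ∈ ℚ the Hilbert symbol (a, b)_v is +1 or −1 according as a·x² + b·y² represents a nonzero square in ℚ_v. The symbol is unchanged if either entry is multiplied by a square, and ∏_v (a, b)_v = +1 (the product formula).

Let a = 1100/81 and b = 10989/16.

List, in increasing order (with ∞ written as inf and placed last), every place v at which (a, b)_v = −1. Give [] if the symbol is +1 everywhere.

[3, 11]

(a, b) ≡ (11, 1221) mod (ℚ^×)²; places V = {2, 3, 5, 11, 37, ∞}.
(a,b)_37: α=0, u≡25; β=1, v≡7 (mod 37); (25|37)=+1, (7|37)=+1; sign (−1)^0·+1^1·+1^0 = +1.
(a,b)_2: α=2, β=-4; u≡3, v≡5 (mod 8); ε(u)ε(v)=1·0, αω(v)=2·1, βω(u)=-4·1; sum ≡ 0  ⇒  +1.
(a,b)_3: α=-4, u≡2; β=3, v≡2 (mod 3); (2|3)=-1, (2|3)=-1; sign (−1)^0·-1^3·-1^-4 = -1.
(a,b)_11: α=1, u≡3; β=1, v≡4 (mod 11); (3|11)=+1, (4|11)=+1; sign (−1)^1·+1^1·+1^1 = -1.
(a,b)_∞: sgn(11)=+, sgn(1221)=+, so +1.
(a,b)_5: α=2, u≡4; β=0, v≡4 (mod 5); (4|5)=+1, (4|5)=+1; sign (−1)^0·+1^0·+1^2 = +1.
Ram(11, 1221) = {3, 11}; no ℚ_3-point on the conic.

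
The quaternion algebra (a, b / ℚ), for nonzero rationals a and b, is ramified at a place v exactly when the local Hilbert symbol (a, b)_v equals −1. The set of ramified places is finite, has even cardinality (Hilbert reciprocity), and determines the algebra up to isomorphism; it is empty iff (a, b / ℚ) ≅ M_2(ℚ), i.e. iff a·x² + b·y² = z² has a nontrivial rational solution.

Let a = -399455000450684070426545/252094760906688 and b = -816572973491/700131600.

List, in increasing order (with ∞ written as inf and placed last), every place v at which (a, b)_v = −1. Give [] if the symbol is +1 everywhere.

[7, 19, 29, inf]

Mod squares: a ≡ -212135, b ≡ -11. Check v ∈ {∞, 2, 3, 5, 7, 11, 17, 19, 29, 31, 47}.
v=2: v_2(a)=-6, v_2(b)=-4; units ≡ 1, 5 (mod 8); ε·ε+αω+βω = 0·0+-6·1+-4·0 ≡ 0  ⇒  (a,b)_2 = +1.
v=19: a=19^1·(≡6), b=19^0·(≡18) mod 19; (6|19)=+1, (18|19)=-1; (−1)^{1·0·9}·(+1)^0·(-1)^1 = -1.
v=17: a=17^4·(≡13), b=17^2·(≡10) mod 17; (13|17)=+1, (10|17)=-1; (−1)^{4·2·8}·(+1)^2·(-1)^4 = +1.
v=11: a=11^5·(≡9), b=11^3·(≡8) mod 11; (9|11)=+1, (8|11)=-1; (−1)^{5·3·5}·(+1)^3·(-1)^5 = +1.
v=5: a=5^1·(≡2), b=5^-2·(≡1) mod 5; (2|5)=-1, (1|5)=+1; (−1)^{1·-2·2}·(-1)^-2·(+1)^1 = +1.
v=29: a=29^1·(≡23), b=29^0·(≡2) mod 29; (23|29)=+1, (2|29)=-1; (−1)^{1·0·14}·(+1)^0·(-1)^1 = -1.
v=47: a=47^6·(≡23), b=47^2·(≡4) mod 47; (23|47)=-1, (4|47)=+1; (−1)^{6·2·23}·(-1)^2·(+1)^6 = +1.
v=3: a=3^-14·(≡1), b=3^-6·(≡1) mod 3; (1|3)=+1, (1|3)=+1; (−1)^{-14·-6·1}·(+1)^-6·(+1)^-14 = +1.
v=31: a=31^0·(≡11), b=31^2·(≡16) mod 31; (11|31)=-1, (16|31)=+1; (−1)^{0·2·15}·(-1)^2·(+1)^0 = +1.
v=∞: -212135 < 0 and -11 < 0  ⇒  (a,b)_∞ = -1.
v=7: a=7^-7·(≡5), b=7^-4·(≡5) mod 7; (5|7)=-1, (5|7)=-1; (−1)^{-7·-4·3}·(-1)^-4·(-1)^-7 = -1.
|Ram(-212135, -11)| = 4, even; anisotropic at {7, 19, 29, ∞}.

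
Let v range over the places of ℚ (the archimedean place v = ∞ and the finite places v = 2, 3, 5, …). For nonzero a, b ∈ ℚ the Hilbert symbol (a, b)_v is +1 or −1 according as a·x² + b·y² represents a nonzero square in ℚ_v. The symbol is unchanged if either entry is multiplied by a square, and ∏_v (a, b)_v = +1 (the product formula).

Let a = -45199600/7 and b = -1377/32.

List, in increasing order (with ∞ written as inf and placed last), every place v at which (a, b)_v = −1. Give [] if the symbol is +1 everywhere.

[2, inf]

Mod squares: a ≡ -2737, b ≡ -34. Check v ∈ {∞, 2, 3, 5, 7, 17, 23}.
v=∞: -2737 < 0 and -34 < 0  ⇒  (a,b)_∞ = -1.
v=3: a=3^0·(≡2), b=3^4·(≡2) mod 3; (2|3)=-1, (2|3)=-1; (−1)^{0·4·1}·(-1)^4·(-1)^0 = +1.
v=5: a=5^2·(≡3), b=5^0·(≡4) mod 5; (3|5)=-1, (4|5)=+1; (−1)^{2·0·2}·(-1)^0·(+1)^2 = +1.
v=7: a=7^-1·(≡2), b=7^0·(≡4) mod 7; (2|7)=+1, (4|7)=+1; (−1)^{-1·0·3}·(+1)^0·(+1)^-1 = +1.
v=2: v_2(a)=4, v_2(b)=-5; units ≡ 7, 7 (mod 8); ε·ε+αω+βω = 1·1+4·0+-5·0 ≡ 1  ⇒  (a,b)_2 = -1.
v=17: a=17^3·(≡2), b=17^1·(≡15) mod 17; (2|17)=+1, (15|17)=+1; (−1)^{3·1·8}·(+1)^1·(+1)^3 = +1.
v=23: a=23^1·(≡5), b=23^0·(≡8) mod 23; (5|23)=-1, (8|23)=+1; (−1)^{1·0·11}·(-1)^0·(+1)^1 = +1.
|Ram(-2737, -34)| = 2, even; anisotropic at {2, ∞}.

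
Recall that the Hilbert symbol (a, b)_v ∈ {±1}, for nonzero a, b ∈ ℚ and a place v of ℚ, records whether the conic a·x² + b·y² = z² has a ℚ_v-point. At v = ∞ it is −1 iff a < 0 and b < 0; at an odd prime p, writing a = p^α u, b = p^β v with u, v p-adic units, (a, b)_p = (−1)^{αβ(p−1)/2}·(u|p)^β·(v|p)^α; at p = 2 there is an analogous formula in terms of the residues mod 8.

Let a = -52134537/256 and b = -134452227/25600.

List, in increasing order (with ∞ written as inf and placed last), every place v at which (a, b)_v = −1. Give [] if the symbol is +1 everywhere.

(a, b) ≡ (-273, -5187) mod (ℚ^×)²; places V = {2, 3, 5, 7, 13, 19, 23, ∞}.
(a,b)_19: α=2, u≡15; β=1, v≡14 (mod 19); (15|19)=-1, (14|19)=-1; sign (−1)^0·-1^1·-1^2 = -1.
(a,b)_23: α=2, u≡16; β=2, v≡10 (mod 23); (16|23)=+1, (10|23)=-1; sign (−1)^0·+1^2·-1^2 = +1.
(a,b)_13: α=1, u≡11; β=1, v≡3 (mod 13); (11|13)=-1, (3|13)=+1; sign (−1)^0·-1^1·+1^1 = -1.
(a,b)_2: α=-8, β=-10; u≡7, v≡5 (mod 8); ε(u)ε(v)=1·0, αω(v)=-8·1, βω(u)=-10·0; sum ≡ 0  ⇒  +1.
(a,b)_3: α=1, u≡2; β=1, v≡2 (mod 3); (2|3)=-1, (2|3)=-1; sign (−1)^1·-1^1·-1^1 = -1.
(a,b)_∞: sgn(-273)=−, sgn(-5187)=−, so -1.
(a,b)_5: α=0, u≡3; β=-2, v≡2 (mod 5); (3|5)=-1, (2|5)=-1; sign (−1)^0·-1^-2·-1^0 = +1.
(a,b)_7: α=1, u≡5; β=3, v≡4 (mod 7); (5|7)=-1, (4|7)=+1; sign (−1)^1·-1^3·+1^1 = +1.
|Ram(-273, -5187)| = 4, even; anisotropic at {3, 13, 19, ∞}.

[3, 13, 19, inf]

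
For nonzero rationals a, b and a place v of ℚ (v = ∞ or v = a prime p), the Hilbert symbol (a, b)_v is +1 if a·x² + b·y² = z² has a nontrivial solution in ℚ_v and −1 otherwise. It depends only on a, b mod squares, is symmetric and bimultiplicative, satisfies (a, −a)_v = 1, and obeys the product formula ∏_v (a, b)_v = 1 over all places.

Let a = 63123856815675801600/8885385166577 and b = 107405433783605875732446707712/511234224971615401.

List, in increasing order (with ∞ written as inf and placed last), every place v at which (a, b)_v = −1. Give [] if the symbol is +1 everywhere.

Mod squares: a ≡ 442, b ≡ 7. Check v ∈ {∞, 2, 3, 5, 7, 13, 17, 23, 43}.
v=23: a=23^-2·(≡17), b=23^-4·(≡11) mod 23; (17|23)=-1, (11|23)=-1; (−1)^{-2·-4·11}·(-1)^-4·(-1)^-2 = +1.
v=13: a=13^5·(≡2), b=13^8·(≡11) mod 13; (2|13)=-1, (11|13)=-1; (−1)^{5·8·6}·(-1)^8·(-1)^5 = -1.
v=3: a=3^2·(≡1), b=3^4·(≡1) mod 3; (1|3)=+1, (1|3)=+1; (−1)^{2·4·1}·(+1)^4·(+1)^2 = +1.
v=2: v_2(a)=17, v_2(b)=24; units ≡ 5, 7 (mod 8); ε·ε+αω+βω = 0·1+17·0+24·1 ≡ 0  ⇒  (a,b)_2 = +1.
v=7: a=7^8·(≡1), b=7^13·(≡1) mod 7; (1|7)=+1, (1|7)=+1; (−1)^{8·13·3}·(+1)^13·(+1)^8 = +1.
v=43: a=43^-4·(≡37), b=43^-6·(≡28) mod 43; (37|43)=-1, (28|43)=-1; (−1)^{-4·-6·21}·(-1)^-6·(-1)^-4 = +1.
v=∞: 442 > 0 and 7 > 0  ⇒  (a,b)_∞ = +1.
v=17: a=17^-3·(≡1), b=17^-2·(≡7) mod 17; (1|17)=+1, (7|17)=-1; (−1)^{-3·-2·8}·(+1)^-2·(-1)^-3 = -1.
v=5: a=5^2·(≡2), b=5^0·(≡2) mod 5; (2|5)=-1, (2|5)=-1; (−1)^{2·0·2}·(-1)^0·(-1)^2 = +1.
|Ram(442, 7)| = 2, even; anisotropic at {13, 17}.

[13, 17]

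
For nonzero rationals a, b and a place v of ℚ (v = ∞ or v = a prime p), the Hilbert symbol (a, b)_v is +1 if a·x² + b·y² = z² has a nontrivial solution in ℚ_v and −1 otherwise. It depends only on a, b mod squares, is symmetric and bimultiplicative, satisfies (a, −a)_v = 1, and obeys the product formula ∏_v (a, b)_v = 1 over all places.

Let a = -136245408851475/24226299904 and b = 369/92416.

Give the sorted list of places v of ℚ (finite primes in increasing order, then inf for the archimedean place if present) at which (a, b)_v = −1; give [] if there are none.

[7, 11]

(a, b) ≡ (-1771, 41) mod (ℚ^×)²; places V = {2, 3, 5, 7, 11, 19, 23, 41, ∞}.
(a,b)_5: α=2, u≡4; β=0, v≡4 (mod 5); (4|5)=+1, (4|5)=+1; sign (−1)^0·+1^0·+1^2 = +1.
(a,b)_11: α=3, u≡9; β=0, v≡10 (mod 11); (9|11)=+1, (10|11)=-1; sign (−1)^0·+1^0·-1^3 = -1.
(a,b)_3: α=2, u≡2; β=2, v≡2 (mod 3); (2|3)=-1, (2|3)=-1; sign (−1)^0·-1^2·-1^2 = +1.
(a,b)_7: α=1, u≡6; β=0, v≡6 (mod 7); (6|7)=-1, (6|7)=-1; sign (−1)^0·-1^0·-1^1 = -1.
(a,b)_2: α=-26, β=-8; u≡5, v≡1 (mod 8); ε(u)ε(v)=0·0, αω(v)=-26·0, βω(u)=-8·1; sum ≡ 0  ⇒  +1.
(a,b)_23: α=1, u≡21; β=0, v≡12 (mod 23); (21|23)=-1, (12|23)=+1; sign (−1)^0·-1^0·+1^1 = +1.
(a,b)_41: α=4, u≡25; β=1, v≡25 (mod 41); (25|41)=+1, (25|41)=+1; sign (−1)^0·+1^1·+1^4 = +1.
(a,b)_19: α=-2, u≡15; β=-2, v≡3 (mod 19); (15|19)=-1, (3|19)=-1; sign (−1)^0·-1^-2·-1^-2 = +1.
(a,b)_∞: sgn(-1771)=−, sgn(41)=+, so +1.
(-1771, 41 / ℚ) ramifies at {7, 11}: a division algebra.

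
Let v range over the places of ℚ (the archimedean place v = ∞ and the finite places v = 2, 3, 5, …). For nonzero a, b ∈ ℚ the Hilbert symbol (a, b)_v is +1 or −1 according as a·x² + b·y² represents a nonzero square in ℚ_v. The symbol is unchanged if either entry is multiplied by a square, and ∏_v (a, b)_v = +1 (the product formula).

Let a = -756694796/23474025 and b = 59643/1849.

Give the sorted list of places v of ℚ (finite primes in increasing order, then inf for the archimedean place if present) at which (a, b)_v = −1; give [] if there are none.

(a, b) ≡ (-11, 3) mod (ℚ^×)²; places V = {2, 3, 5, 11, 13, 17, 19, 29, 43, 47, ∞}.
(a,b)_43: α=0, u≡19; β=-2, v≡2 (mod 43); (19|43)=-1, (2|43)=-1; sign (−1)^0·-1^-2·-1^0 = +1.
(a,b)_2: α=2, β=0; u≡5, v≡3 (mod 8); ε(u)ε(v)=0·1, αω(v)=2·1, βω(u)=0·1; sum ≡ 0  ⇒  +1.
(a,b)_3: α=-2, u≡1; β=3, v≡1 (mod 3); (1|3)=+1, (1|3)=+1; sign (−1)^0·+1^3·+1^-2 = +1.
(a,b)_19: α=-2, u≡3; β=0, v≡13 (mod 19); (3|19)=-1, (13|19)=-1; sign (−1)^0·-1^0·-1^-2 = +1.
(a,b)_13: α=2, u≡5; β=0, v≡4 (mod 13); (5|13)=-1, (4|13)=+1; sign (−1)^0·-1^0·+1^2 = +1.
(a,b)_29: α=2, u≡14; β=0, v≡18 (mod 29); (14|29)=-1, (18|29)=-1; sign (−1)^0·-1^0·-1^2 = +1.
(a,b)_∞: sgn(-11)=−, sgn(3)=+, so +1.
(a,b)_5: α=-2, u≡4; β=0, v≡2 (mod 5); (4|5)=+1, (2|5)=-1; sign (−1)^0·+1^0·-1^-2 = +1.
(a,b)_47: α=0, u≡8; β=2, v≡34 (mod 47); (8|47)=+1, (34|47)=+1; sign (−1)^0·+1^2·+1^0 = +1.
(a,b)_17: α=-2, u≡10; β=0, v≡11 (mod 17); (10|17)=-1, (11|17)=-1; sign (−1)^0·-1^0·-1^-2 = +1.
(a,b)_11: α=3, u≡10; β=0, v≡1 (mod 11); (10|11)=-1, (1|11)=+1; sign (−1)^0·-1^0·+1^3 = +1.
Ram(a, b) = ∅: the form -11·x² + 3·y² − z² is isotropic over every ℚ_v, so by Hasse–Minkowski it is isotropic over ℚ.

[]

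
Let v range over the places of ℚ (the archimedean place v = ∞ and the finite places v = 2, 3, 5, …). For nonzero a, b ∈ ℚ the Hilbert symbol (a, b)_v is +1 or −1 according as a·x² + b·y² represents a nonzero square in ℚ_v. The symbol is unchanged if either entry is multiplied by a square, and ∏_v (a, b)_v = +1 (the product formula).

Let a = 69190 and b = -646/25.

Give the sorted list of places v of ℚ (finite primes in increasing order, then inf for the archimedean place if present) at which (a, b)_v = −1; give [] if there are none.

Mod squares: a ≡ 69190, b ≡ -646. Check v ∈ {∞, 2, 5, 11, 17, 19, 37}.
v=2: v_2(a)=1, v_2(b)=1; units ≡ 3, 5 (mod 8); ε·ε+αω+βω = 1·0+1·1+1·1 ≡ 0  ⇒  (a,b)_2 = +1.
v=37: a=37^1·(≡20), b=37^0·(≡23) mod 37; (20|37)=-1, (23|37)=-1; (−1)^{1·0·18}·(-1)^0·(-1)^1 = -1.
v=∞: 69190 > 0 and -646 < 0  ⇒  (a,b)_∞ = +1.
v=5: a=5^1·(≡3), b=5^-2·(≡4) mod 5; (3|5)=-1, (4|5)=+1; (−1)^{1·-2·2}·(-1)^-2·(+1)^1 = +1.
v=11: a=11^1·(≡9), b=11^0·(≡1) mod 11; (9|11)=+1, (1|11)=+1; (−1)^{1·0·5}·(+1)^0·(+1)^1 = +1.
v=19: a=19^0·(≡11), b=19^1·(≡7) mod 19; (11|19)=+1, (7|19)=+1; (−1)^{0·1·9}·(+1)^1·(+1)^0 = +1.
v=17: a=17^1·(≡7), b=17^1·(≡8) mod 17; (7|17)=-1, (8|17)=+1; (−1)^{1·1·8}·(-1)^1·(+1)^1 = -1.
|Ram(69190, -646)| = 2, even; anisotropic at {17, 37}.

[17, 37]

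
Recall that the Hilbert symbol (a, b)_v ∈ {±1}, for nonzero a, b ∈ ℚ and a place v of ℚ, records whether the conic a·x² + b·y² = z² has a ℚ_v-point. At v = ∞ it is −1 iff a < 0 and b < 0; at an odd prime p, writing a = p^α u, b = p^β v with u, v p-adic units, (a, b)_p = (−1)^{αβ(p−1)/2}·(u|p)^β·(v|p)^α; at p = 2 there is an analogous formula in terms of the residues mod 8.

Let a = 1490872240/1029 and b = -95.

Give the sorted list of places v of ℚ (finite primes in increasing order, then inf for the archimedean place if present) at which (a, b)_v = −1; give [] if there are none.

Mod squares: a ≡ 15015, b ≡ -95. Check v ∈ {∞, 2, 3, 5, 7, 11, 13, 19}.
v=5: a=5^1·(≡2), b=5^1·(≡1) mod 5; (2|5)=-1, (1|5)=+1; (−1)^{1·1·2}·(-1)^1·(+1)^1 = -1.
v=3: a=3^-1·(≡1), b=3^0·(≡1) mod 3; (1|3)=+1, (1|3)=+1; (−1)^{-1·0·1}·(+1)^0·(+1)^-1 = +1.
v=11: a=11^1·(≡4), b=11^0·(≡4) mod 11; (4|11)=+1, (4|11)=+1; (−1)^{1·0·5}·(+1)^0·(+1)^1 = +1.
v=13: a=13^1·(≡8), b=13^0·(≡9) mod 13; (8|13)=-1, (9|13)=+1; (−1)^{1·0·6}·(-1)^0·(+1)^1 = +1.
v=7: a=7^-3·(≡6), b=7^0·(≡3) mod 7; (6|7)=-1, (3|7)=-1; (−1)^{-3·0·3}·(-1)^0·(-1)^-3 = -1.
v=19: a=19^4·(≡7), b=19^1·(≡14) mod 19; (7|19)=+1, (14|19)=-1; (−1)^{4·1·9}·(+1)^1·(-1)^4 = +1.
v=2: v_2(a)=4, v_2(b)=0; units ≡ 7, 1 (mod 8); ε·ε+αω+βω = 1·0+4·0+0·0 ≡ 0  ⇒  (a,b)_2 = +1.
v=∞: 15015 > 0 and -95 < 0  ⇒  (a,b)_∞ = +1.
Ram(15015, -95) = {5, 7}; no ℚ_5-point on the conic.

[5, 7]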